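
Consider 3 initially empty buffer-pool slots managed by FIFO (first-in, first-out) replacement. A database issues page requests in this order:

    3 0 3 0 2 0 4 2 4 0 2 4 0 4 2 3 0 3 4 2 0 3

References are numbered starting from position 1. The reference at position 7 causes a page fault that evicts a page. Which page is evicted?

pos 1: 3: fault, frames (3)
pos 2: 0: fault, frames (3 0)
pos 3: 3: hit
pos 4: 0: hit
pos 5: 2: fault, frames (3 0 2)
pos 6: 0: hit
pos 7: 4: fault, evict 3, frames (0 2 4)
At position 7, page 3 is evicted.

3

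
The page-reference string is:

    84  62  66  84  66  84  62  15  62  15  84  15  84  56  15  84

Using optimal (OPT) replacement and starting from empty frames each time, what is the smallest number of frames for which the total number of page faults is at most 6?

f=1: 16 faults
f=2: 8 faults
f=3: 5 faults
f=4: 5 faults
f=5: 5 faults
Smallest f with faults ≤ 6 is 3.

3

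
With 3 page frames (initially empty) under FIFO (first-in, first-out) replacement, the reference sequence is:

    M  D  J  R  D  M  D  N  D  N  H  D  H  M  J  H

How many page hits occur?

M -> miss, frames (M)
D -> miss, frames (M D)
J -> miss, frames (M D J)
R -> miss, evict M, frames (D J R)
D -> hit
M -> miss, evict D, frames (J R M)
D -> miss, evict J, frames (R M D)
N -> miss, evict R, frames (M D N)
D -> hit
N -> hit
H -> miss, evict M, frames (D N H)
D -> hit
H -> hit
M -> miss, evict D, frames (N H M)
J -> miss, evict N, frames (H M J)
H -> hit
Hits: 6.

6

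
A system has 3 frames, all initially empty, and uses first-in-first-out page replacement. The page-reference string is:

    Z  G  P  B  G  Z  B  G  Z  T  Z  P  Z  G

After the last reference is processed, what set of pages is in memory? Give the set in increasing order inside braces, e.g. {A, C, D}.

{G, P, Z}

Z → fault, frames (Z)
G → fault, frames (Z G)
P → fault, frames (Z G P)
B → fault, evict Z, frames (G P B)
G → hit
Z → fault, evict G, frames (P B Z)
B → hit
G → fault, evict P, frames (B Z G)
Z → hit
T → fault, evict B, frames (Z G T)
Z → hit
P → fault, evict Z, frames (G T P)
Z → fault, evict G, frames (T P Z)
G → fault, evict T, frames (P Z G)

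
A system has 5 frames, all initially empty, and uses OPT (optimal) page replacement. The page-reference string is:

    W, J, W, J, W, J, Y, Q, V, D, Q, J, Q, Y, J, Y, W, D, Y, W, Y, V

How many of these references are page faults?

W -> miss, frames (W)
J -> miss, frames (W J)
W -> hit
J -> hit
W -> hit
J -> hit
Y -> miss, frames (W J Y)
Q -> miss, frames (W J Y Q)
V -> miss, frames (W J Y Q V)
D -> miss, evict V, frames (W J Y Q D)
Q -> hit
J -> hit
Q -> hit
Y -> hit
J -> hit
Y -> hit
W -> hit
D -> hit
Y -> hit
W -> hit
Y -> hit
V -> miss, evict D, frames (W J Y Q V)
Page faults: 7.

7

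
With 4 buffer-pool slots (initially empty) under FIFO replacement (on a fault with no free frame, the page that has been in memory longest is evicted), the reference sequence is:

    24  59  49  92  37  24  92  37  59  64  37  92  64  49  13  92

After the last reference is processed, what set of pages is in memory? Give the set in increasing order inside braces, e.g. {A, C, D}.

24 -> miss, frames {24}
59 -> miss, frames {24,59}
49 -> miss, frames {24,59,49}
92 -> miss, frames {24,59,49,92}
37 -> miss, evict 24, frames {59,49,92,37}
24 -> miss, evict 59, frames {49,92,37,24}
92 -> hit
37 -> hit
59 -> miss, evict 49, frames {92,37,24,59}
64 -> miss, evict 92, frames {37,24,59,64}
37 -> hit
92 -> miss, evict 37, frames {24,59,64,92}
64 -> hit
49 -> miss, evict 24, frames {59,64,92,49}
13 -> miss, evict 59, frames {64,92,49,13}
92 -> hit

{13, 49, 64, 92}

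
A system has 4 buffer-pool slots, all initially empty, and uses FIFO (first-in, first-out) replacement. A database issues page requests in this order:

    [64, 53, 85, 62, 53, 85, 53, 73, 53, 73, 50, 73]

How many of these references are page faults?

6

64 -> fault, frames (64)
53 -> fault, frames (64 53)
85 -> fault, frames (64 53 85)
62 -> fault, frames (64 53 85 62)
53 -> hit
85 -> hit
53 -> hit
73 -> fault, evict 64, frames (53 85 62 73)
53 -> hit
73 -> hit
50 -> fault, evict 53, frames (85 62 73 50)
73 -> hit
Page faults: 6.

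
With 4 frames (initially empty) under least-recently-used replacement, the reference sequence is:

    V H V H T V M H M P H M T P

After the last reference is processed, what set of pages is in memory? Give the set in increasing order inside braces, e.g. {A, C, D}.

V -> miss, frames (V)
H -> miss, frames (V H)
V -> hit
H -> hit
T -> miss, frames (V H T)
V -> hit
M -> miss, frames (H T V M)
H -> hit
M -> hit
P -> miss, evict T, frames (V H M P)
H -> hit
M -> hit
T -> miss, evict V, frames (P H M T)
P -> hit

{H, M, P, T}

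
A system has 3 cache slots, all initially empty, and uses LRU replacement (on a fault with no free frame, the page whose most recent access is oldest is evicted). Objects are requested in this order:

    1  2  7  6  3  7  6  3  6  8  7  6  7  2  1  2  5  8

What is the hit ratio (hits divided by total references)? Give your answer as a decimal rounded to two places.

1 -> miss, frames (1)
2 -> miss, frames (1 2)
7 -> miss, frames (1 2 7)
6 -> miss, evict 1, frames (2 7 6)
3 -> miss, evict 2, frames (7 6 3)
7 -> hit
6 -> hit
3 -> hit
6 -> hit
8 -> miss, evict 7, frames (3 6 8)
7 -> miss, evict 3, frames (6 8 7)
6 -> hit
7 -> hit
2 -> miss, evict 8, frames (6 7 2)
1 -> miss, evict 6, frames (7 2 1)
2 -> hit
5 -> miss, evict 7, frames (1 2 5)
8 -> miss, evict 1, frames (2 5 8)
Hits: 7 of 18 references → 7/18 = 0.3889.

0.39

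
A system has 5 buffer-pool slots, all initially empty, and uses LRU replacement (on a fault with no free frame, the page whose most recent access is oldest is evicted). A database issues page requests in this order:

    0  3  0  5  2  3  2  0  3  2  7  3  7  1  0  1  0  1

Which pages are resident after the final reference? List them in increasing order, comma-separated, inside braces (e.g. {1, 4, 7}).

0: miss, frames {0}
3: miss, frames {0,3}
0: hit
5: miss, frames {3,0,5}
2: miss, frames {3,0,5,2}
3: hit
2: hit
0: hit
3: hit
2: hit
7: miss, frames {5,0,3,2,7}
3: hit
7: hit
1: miss, evict 5, frames {0,2,3,7,1}
0: hit
1: hit
0: hit
1: hit

{0, 1, 2, 3, 7}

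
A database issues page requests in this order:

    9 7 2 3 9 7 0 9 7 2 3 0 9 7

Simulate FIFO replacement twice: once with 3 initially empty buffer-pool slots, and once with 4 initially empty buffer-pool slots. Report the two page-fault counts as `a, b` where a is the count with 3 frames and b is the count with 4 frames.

11, 12

3 frames: F F F F F F F . . F F . F F → 11 faults.
4 frames: F F F F . . F F F F F F F F → 12 faults.
12 > 11: adding a frame increased faults — Belady's anomaly.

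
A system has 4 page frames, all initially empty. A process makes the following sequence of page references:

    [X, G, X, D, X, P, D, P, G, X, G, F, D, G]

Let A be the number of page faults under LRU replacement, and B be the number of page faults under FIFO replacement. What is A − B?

Under LRU: F F . F . F . . . . . F F . → 6 faults.
Under FIFO: F F . F . F . . . . . F . . → 5 faults.
A − B = 6 − 5 = 1.

1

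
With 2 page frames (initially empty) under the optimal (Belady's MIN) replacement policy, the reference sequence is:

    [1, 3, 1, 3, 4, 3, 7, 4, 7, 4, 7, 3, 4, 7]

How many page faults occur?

1 -> miss, frames [1]
3 -> miss, frames [1, 3]
1 -> hit
3 -> hit
4 -> miss, evict 1, frames [3, 4]
3 -> hit
7 -> miss, evict 3, frames [4, 7]
4 -> hit
7 -> hit
4 -> hit
7 -> hit
3 -> miss, evict 7, frames [4, 3]
4 -> hit
7 -> miss, evict 3, frames [4, 7]
Page faults: 6.

6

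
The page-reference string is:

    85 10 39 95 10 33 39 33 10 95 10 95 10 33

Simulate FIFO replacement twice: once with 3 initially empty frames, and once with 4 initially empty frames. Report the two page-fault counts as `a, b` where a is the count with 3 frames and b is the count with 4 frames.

6, 5

3 frames: F F F F . F . . F . . . . . → 6 faults.
4 frames: F F F F . F . . . . . . . . → 5 faults.
5 < 6: adding a frame reduced faults, as is typical.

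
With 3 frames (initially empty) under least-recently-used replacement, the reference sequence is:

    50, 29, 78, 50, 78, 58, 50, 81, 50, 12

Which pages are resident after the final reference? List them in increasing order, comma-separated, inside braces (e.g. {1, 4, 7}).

50 → fault, frames [50]
29 → fault, frames [50, 29]
78 → fault, frames [50, 29, 78]
50 → hit
78 → hit
58 → fault, evict 29, frames [50, 78, 58]
50 → hit
81 → fault, evict 78, frames [58, 50, 81]
50 → hit
12 → fault, evict 58, frames [81, 50, 12]

{12, 50, 81}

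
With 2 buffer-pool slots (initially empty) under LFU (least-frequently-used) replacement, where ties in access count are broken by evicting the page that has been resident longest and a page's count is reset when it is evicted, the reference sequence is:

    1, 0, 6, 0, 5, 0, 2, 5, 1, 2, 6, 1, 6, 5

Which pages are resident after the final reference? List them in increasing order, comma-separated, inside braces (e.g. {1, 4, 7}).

1: miss, frames [1]
0: miss, frames [1, 0]
6: miss, evict 1, frames [0, 6]
0: hit
5: miss, evict 6, frames [0, 5]
0: hit
2: miss, evict 5, frames [0, 2]
5: miss, evict 2, frames [0, 5]
1: miss, evict 5, frames [0, 1]
2: miss, evict 1, frames [0, 2]
6: miss, evict 2, frames [0, 6]
1: miss, evict 6, frames [0, 1]
6: miss, evict 1, frames [0, 6]
5: miss, evict 6, frames [0, 5]

{0, 5}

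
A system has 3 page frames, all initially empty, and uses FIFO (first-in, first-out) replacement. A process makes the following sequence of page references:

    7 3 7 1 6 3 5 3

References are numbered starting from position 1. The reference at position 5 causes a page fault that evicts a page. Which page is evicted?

7

pos 1: 7: fault, frames {7}
pos 2: 3: fault, frames {7,3}
pos 3: 7: hit
pos 4: 1: fault, frames {7,3,1}
pos 5: 6: fault, evict 7, frames {3,1,6}
At position 5, page 7 is evicted.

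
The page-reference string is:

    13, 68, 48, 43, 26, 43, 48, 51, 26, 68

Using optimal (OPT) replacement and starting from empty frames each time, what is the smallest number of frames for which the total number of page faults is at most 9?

f=1: 10 faults
f=2: 8 faults
f=3: 7 faults
f=4: 6 faults
f=5: 6 faults
f=6: 6 faults
Smallest f with faults ≤ 9 is 2.

2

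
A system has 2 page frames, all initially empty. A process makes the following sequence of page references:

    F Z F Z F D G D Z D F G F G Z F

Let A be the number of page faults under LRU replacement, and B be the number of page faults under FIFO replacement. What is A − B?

Under LRU: F F . . . F F . F . F F . . F F → 9 faults.
Under FIFO: F F . . . F F . F F F F . . F F → 10 faults.
A − B = 9 − 10 = -1.

-1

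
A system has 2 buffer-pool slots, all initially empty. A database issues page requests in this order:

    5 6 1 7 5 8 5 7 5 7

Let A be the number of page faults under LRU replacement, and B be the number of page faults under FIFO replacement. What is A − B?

-1

Under LRU: F F F F F F . F . . → 7 faults.
Under FIFO: F F F F F F . F F . → 8 faults.
A − B = 7 − 8 = -1.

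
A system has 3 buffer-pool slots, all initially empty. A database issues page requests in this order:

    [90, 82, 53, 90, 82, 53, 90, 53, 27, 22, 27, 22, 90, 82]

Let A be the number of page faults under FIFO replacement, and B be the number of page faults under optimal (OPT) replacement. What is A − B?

Under FIFO: F F F . . . . . F F . . F F → 7 faults.
Under OPT: F F F . . . . . F F . . . F → 6 faults.
A − B = 7 − 6 = 1.

1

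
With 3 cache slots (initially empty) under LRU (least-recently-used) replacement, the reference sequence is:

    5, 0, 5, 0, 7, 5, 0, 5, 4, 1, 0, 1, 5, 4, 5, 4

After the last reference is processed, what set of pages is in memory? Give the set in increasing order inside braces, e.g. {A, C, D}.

5 → fault, frames {5}
0 → fault, frames {5,0}
5 → hit
0 → hit
7 → fault, frames {5,0,7}
5 → hit
0 → hit
5 → hit
4 → fault, evict 7, frames {0,5,4}
1 → fault, evict 0, frames {5,4,1}
0 → fault, evict 5, frames {4,1,0}
1 → hit
5 → fault, evict 4, frames {0,1,5}
4 → fault, evict 0, frames {1,5,4}
5 → hit
4 → hit

{1, 4, 5}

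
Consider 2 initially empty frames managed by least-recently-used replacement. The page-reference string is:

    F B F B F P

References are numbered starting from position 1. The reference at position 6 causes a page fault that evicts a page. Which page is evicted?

B

pos 1: F → fault, frames (F)
pos 2: B → fault, frames (F B)
pos 3: F → hit
pos 4: B → hit
pos 5: F → hit
pos 6: P → fault, evict B, frames (F P)
At position 6, page B is evicted.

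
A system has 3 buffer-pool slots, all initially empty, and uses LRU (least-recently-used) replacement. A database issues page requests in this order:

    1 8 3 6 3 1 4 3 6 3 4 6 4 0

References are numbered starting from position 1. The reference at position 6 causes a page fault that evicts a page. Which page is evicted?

8

pos 1: 1 → fault, frames [1]
pos 2: 8 → fault, frames [1, 8]
pos 3: 3 → fault, frames [1, 8, 3]
pos 4: 6 → fault, evict 1, frames [8, 3, 6]
pos 5: 3 → hit
pos 6: 1 → fault, evict 8, frames [6, 3, 1]
At position 6, page 8 is evicted.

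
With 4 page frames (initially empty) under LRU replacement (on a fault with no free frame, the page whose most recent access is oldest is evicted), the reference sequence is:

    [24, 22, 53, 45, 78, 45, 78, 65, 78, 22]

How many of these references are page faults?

7

24 → miss, frames (24)
22 → miss, frames (24 22)
53 → miss, frames (24 22 53)
45 → miss, frames (24 22 53 45)
78 → miss, evict 24, frames (22 53 45 78)
45 → hit
78 → hit
65 → miss, evict 22, frames (53 45 78 65)
78 → hit
22 → miss, evict 53, frames (45 65 78 22)
Page faults: 7.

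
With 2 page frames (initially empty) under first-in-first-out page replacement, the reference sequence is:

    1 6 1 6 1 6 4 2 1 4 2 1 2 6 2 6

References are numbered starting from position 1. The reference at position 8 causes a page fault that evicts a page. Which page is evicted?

pos 1: 1 → fault, frames (1)
pos 2: 6 → fault, frames (1 6)
pos 3: 1 → hit
pos 4: 6 → hit
pos 5: 1 → hit
pos 6: 6 → hit
pos 7: 4 → fault, evict 1, frames (6 4)
pos 8: 2 → fault, evict 6, frames (4 2)
At position 8, page 6 is evicted.

6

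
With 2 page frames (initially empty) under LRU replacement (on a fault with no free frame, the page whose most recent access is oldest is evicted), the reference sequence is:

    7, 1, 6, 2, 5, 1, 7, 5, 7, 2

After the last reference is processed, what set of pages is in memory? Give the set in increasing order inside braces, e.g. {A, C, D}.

7 → fault, frames {7}
1 → fault, frames {7,1}
6 → fault, evict 7, frames {1,6}
2 → fault, evict 1, frames {6,2}
5 → fault, evict 6, frames {2,5}
1 → fault, evict 2, frames {5,1}
7 → fault, evict 5, frames {1,7}
5 → fault, evict 1, frames {7,5}
7 → hit
2 → fault, evict 5, frames {7,2}

{2, 7}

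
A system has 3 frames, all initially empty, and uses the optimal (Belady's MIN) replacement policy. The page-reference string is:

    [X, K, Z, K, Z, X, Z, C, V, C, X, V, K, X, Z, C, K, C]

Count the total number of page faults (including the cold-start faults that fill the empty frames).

X: miss, frames (X)
K: miss, frames (X K)
Z: miss, frames (X K Z)
K: hit
Z: hit
X: hit
Z: hit
C: miss, evict Z, frames (X K C)
V: miss, evict K, frames (X C V)
C: hit
X: hit
V: hit
K: miss, evict V, frames (X C K)
X: hit
Z: miss, evict X, frames (C K Z)
C: hit
K: hit
C: hit
Page faults: 7.

7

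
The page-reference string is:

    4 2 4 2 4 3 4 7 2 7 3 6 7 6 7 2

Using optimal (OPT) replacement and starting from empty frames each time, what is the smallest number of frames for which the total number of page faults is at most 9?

f=1: 16 faults
f=2: 8 faults
f=3: 5 faults
f=4: 5 faults
f=5: 5 faults
Smallest f with faults ≤ 9 is 2.

2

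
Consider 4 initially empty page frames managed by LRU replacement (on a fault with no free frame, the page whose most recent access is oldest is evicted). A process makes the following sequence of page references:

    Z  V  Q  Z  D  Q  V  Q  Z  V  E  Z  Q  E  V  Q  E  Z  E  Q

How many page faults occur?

Z → miss, frames (Z)
V → miss, frames (Z V)
Q → miss, frames (Z V Q)
Z → hit
D → miss, frames (V Q Z D)
Q → hit
V → hit
Q → hit
Z → hit
V → hit
E → miss, evict D, frames (Q Z V E)
Z → hit
Q → hit
E → hit
V → hit
Q → hit
E → hit
Z → hit
E → hit
Q → hit
Page faults: 5.

5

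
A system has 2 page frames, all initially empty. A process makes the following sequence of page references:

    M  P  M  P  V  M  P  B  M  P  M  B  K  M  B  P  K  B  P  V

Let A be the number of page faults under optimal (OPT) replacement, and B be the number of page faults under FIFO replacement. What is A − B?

-5

Under OPT: F F . . F . F F . F . F F . F F . F . F → 12 faults.
Under FIFO: F F . . F F F F F F . F F F F F F F F F → 17 faults.
A − B = 12 − 17 = -5.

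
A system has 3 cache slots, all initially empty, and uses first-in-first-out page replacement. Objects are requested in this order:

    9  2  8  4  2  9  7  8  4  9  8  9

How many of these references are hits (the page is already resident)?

3

9 → fault, frames (9)
2 → fault, frames (9 2)
8 → fault, frames (9 2 8)
4 → fault, evict 9, frames (2 8 4)
2 → hit
9 → fault, evict 2, frames (8 4 9)
7 → fault, evict 8, frames (4 9 7)
8 → fault, evict 4, frames (9 7 8)
4 → fault, evict 9, frames (7 8 4)
9 → fault, evict 7, frames (8 4 9)
8 → hit
9 → hit
Hits: 3.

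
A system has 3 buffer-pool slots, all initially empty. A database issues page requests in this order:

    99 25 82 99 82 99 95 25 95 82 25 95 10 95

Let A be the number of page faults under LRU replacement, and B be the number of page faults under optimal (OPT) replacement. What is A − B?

Under LRU: F F F . . . F F . F . . F . → 7 faults.
Under OPT: F F F . . . F . . . . . F . → 5 faults.
A − B = 7 − 5 = 2.

2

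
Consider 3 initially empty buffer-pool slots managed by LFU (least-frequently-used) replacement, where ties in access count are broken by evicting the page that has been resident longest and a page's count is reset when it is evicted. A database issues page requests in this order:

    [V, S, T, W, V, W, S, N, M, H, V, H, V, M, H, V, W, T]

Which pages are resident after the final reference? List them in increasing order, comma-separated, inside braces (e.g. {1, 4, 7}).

V: fault, frames (V)
S: fault, frames (V S)
T: fault, frames (V S T)
W: fault, evict V, frames (S T W)
V: fault, evict S, frames (T W V)
W: hit
S: fault, evict T, frames (W V S)
N: fault, evict V, frames (W S N)
M: fault, evict S, frames (W N M)
H: fault, evict N, frames (W M H)
V: fault, evict M, frames (W H V)
H: hit
V: hit
M: fault, evict W, frames (H V M)
H: hit
V: hit
W: fault, evict M, frames (H V W)
T: fault, evict W, frames (H V T)

{H, T, V}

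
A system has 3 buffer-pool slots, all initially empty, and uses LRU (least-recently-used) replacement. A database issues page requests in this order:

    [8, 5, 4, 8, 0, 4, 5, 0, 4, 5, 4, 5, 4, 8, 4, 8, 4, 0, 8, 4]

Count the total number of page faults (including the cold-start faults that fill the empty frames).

7

8 -> miss, frames {8}
5 -> miss, frames {8,5}
4 -> miss, frames {8,5,4}
8 -> hit
0 -> miss, evict 5, frames {4,8,0}
4 -> hit
5 -> miss, evict 8, frames {0,4,5}
0 -> hit
4 -> hit
5 -> hit
4 -> hit
5 -> hit
4 -> hit
8 -> miss, evict 0, frames {5,4,8}
4 -> hit
8 -> hit
4 -> hit
0 -> miss, evict 5, frames {8,4,0}
8 -> hit
4 -> hit
Page faults: 7.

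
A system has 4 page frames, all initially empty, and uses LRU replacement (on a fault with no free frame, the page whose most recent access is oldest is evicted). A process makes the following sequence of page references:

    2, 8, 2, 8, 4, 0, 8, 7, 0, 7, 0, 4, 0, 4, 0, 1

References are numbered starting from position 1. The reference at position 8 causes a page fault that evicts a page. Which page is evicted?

2

pos 1: 2 -> fault, frames [2]
pos 2: 8 -> fault, frames [2, 8]
pos 3: 2 -> hit
pos 4: 8 -> hit
pos 5: 4 -> fault, frames [2, 8, 4]
pos 6: 0 -> fault, frames [2, 8, 4, 0]
pos 7: 8 -> hit
pos 8: 7 -> fault, evict 2, frames [4, 0, 8, 7]
At position 8, page 2 is evicted.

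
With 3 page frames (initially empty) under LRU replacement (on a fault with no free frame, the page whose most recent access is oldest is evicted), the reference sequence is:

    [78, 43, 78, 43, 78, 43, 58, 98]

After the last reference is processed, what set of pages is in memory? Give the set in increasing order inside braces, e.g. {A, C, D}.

{43, 58, 98}

78 -> miss, frames [78]
43 -> miss, frames [78, 43]
78 -> hit
43 -> hit
78 -> hit
43 -> hit
58 -> miss, frames [78, 43, 58]
98 -> miss, evict 78, frames [43, 58, 98]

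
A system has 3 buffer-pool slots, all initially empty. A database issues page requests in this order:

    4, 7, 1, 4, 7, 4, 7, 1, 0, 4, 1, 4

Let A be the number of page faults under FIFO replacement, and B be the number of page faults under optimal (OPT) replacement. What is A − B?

Under FIFO: F F F . . . . . F F . . → 5 faults.
Under OPT: F F F . . . . . F . . . → 4 faults.
A − B = 5 − 4 = 1.

1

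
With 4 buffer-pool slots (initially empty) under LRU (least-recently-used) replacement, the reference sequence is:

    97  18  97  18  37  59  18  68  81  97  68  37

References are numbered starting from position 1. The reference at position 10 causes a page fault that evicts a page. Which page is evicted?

pos 1: 97: fault, frames [97]
pos 2: 18: fault, frames [97, 18]
pos 3: 97: hit
pos 4: 18: hit
pos 5: 37: fault, frames [97, 18, 37]
pos 6: 59: fault, frames [97, 18, 37, 59]
pos 7: 18: hit
pos 8: 68: fault, evict 97, frames [37, 59, 18, 68]
pos 9: 81: fault, evict 37, frames [59, 18, 68, 81]
pos 10: 97: fault, evict 59, frames [18, 68, 81, 97]
At position 10, page 59 is evicted.

59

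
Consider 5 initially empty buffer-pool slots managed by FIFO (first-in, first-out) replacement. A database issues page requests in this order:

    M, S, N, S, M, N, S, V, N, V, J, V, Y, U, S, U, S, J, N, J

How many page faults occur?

M: miss, frames (M)
S: miss, frames (M S)
N: miss, frames (M S N)
S: hit
M: hit
N: hit
S: hit
V: miss, frames (M S N V)
N: hit
V: hit
J: miss, frames (M S N V J)
V: hit
Y: miss, evict M, frames (S N V J Y)
U: miss, evict S, frames (N V J Y U)
S: miss, evict N, frames (V J Y U S)
U: hit
S: hit
J: hit
N: miss, evict V, frames (J Y U S N)
J: hit
Page faults: 9.

9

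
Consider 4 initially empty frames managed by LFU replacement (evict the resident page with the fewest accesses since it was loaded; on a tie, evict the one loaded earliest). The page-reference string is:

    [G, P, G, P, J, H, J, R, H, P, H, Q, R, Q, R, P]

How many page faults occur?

G -> miss, frames [G]
P -> miss, frames [G, P]
G -> hit
P -> hit
J -> miss, frames [G, P, J]
H -> miss, frames [G, P, J, H]
J -> hit
R -> miss, evict H, frames [G, P, J, R]
H -> miss, evict R, frames [G, P, J, H]
P -> hit
H -> hit
Q -> miss, evict G, frames [P, J, H, Q]
R -> miss, evict Q, frames [P, J, H, R]
Q -> miss, evict R, frames [P, J, H, Q]
R -> miss, evict Q, frames [P, J, H, R]
P -> hit
Page faults: 10.

10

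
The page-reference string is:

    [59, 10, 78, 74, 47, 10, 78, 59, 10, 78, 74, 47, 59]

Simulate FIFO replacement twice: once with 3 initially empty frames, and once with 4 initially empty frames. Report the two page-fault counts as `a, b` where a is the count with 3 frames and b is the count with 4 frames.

10, 11

3 frames: F F F F F F F F . . F F . → 10 faults.
4 frames: F F F F F . . F F F F F F → 11 faults.
11 > 10: adding a frame increased faults — Belady's anomaly.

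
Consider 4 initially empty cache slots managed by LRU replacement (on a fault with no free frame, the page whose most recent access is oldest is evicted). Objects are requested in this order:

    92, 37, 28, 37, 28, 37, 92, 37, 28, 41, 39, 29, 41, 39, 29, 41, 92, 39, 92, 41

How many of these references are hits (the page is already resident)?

13

92 → fault, frames {92}
37 → fault, frames {92,37}
28 → fault, frames {92,37,28}
37 → hit
28 → hit
37 → hit
92 → hit
37 → hit
28 → hit
41 → fault, frames {92,37,28,41}
39 → fault, evict 92, frames {37,28,41,39}
29 → fault, evict 37, frames {28,41,39,29}
41 → hit
39 → hit
29 → hit
41 → hit
92 → fault, evict 28, frames {39,29,41,92}
39 → hit
92 → hit
41 → hit
Hits: 13.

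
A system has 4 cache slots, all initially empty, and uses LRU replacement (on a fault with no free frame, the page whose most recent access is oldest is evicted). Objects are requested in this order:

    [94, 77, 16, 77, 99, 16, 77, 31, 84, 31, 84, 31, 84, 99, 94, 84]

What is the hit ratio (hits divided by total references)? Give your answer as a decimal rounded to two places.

0.50

94 -> miss, frames [94]
77 -> miss, frames [94, 77]
16 -> miss, frames [94, 77, 16]
77 -> hit
99 -> miss, frames [94, 16, 77, 99]
16 -> hit
77 -> hit
31 -> miss, evict 94, frames [99, 16, 77, 31]
84 -> miss, evict 99, frames [16, 77, 31, 84]
31 -> hit
84 -> hit
31 -> hit
84 -> hit
99 -> miss, evict 16, frames [77, 31, 84, 99]
94 -> miss, evict 77, frames [31, 84, 99, 94]
84 -> hit
Hits: 8 of 16 references → 8/16 = 0.5000.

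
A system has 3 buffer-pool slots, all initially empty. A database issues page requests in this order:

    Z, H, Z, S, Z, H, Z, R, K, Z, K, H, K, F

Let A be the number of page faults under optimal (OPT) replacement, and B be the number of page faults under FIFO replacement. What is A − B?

Under OPT: F F . F . . . F F . . . . F → 6 faults.
Under FIFO: F F . F . . . F F F . F . F → 8 faults.
A − B = 6 − 8 = -2.

-2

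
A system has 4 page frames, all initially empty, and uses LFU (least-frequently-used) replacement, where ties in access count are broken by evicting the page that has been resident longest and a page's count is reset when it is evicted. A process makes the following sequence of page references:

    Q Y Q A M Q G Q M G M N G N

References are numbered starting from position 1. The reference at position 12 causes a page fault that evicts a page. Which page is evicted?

pos 1: Q → miss, frames {Q}
pos 2: Y → miss, frames {Q,Y}
pos 3: Q → hit
pos 4: A → miss, frames {Q,Y,A}
pos 5: M → miss, frames {Q,Y,A,M}
pos 6: Q → hit
pos 7: G → miss, evict Y, frames {Q,A,M,G}
pos 8: Q → hit
pos 9: M → hit
pos 10: G → hit
pos 11: M → hit
pos 12: N → miss, evict A, frames {Q,M,G,N}
At position 12, page A is evicted.

A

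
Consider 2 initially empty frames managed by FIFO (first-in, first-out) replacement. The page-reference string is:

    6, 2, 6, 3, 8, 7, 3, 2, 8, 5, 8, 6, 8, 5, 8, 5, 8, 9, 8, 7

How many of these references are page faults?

6 → fault, frames {6}
2 → fault, frames {6,2}
6 → hit
3 → fault, evict 6, frames {2,3}
8 → fault, evict 2, frames {3,8}
7 → fault, evict 3, frames {8,7}
3 → fault, evict 8, frames {7,3}
2 → fault, evict 7, frames {3,2}
8 → fault, evict 3, frames {2,8}
5 → fault, evict 2, frames {8,5}
8 → hit
6 → fault, evict 8, frames {5,6}
8 → fault, evict 5, frames {6,8}
5 → fault, evict 6, frames {8,5}
8 → hit
5 → hit
8 → hit
9 → fault, evict 8, frames {5,9}
8 → fault, evict 5, frames {9,8}
7 → fault, evict 9, frames {8,7}
Page faults: 15.

15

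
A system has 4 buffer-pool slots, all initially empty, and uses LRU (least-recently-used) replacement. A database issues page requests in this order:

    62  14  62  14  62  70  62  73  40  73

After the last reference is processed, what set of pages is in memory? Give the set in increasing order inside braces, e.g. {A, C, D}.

62 → miss, frames (62)
14 → miss, frames (62 14)
62 → hit
14 → hit
62 → hit
70 → miss, frames (14 62 70)
62 → hit
73 → miss, frames (14 70 62 73)
40 → miss, evict 14, frames (70 62 73 40)
73 → hit

{40, 62, 70, 73}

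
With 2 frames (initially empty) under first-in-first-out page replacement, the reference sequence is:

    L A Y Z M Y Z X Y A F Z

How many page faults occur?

12

L: fault, frames (L)
A: fault, frames (L A)
Y: fault, evict L, frames (A Y)
Z: fault, evict A, frames (Y Z)
M: fault, evict Y, frames (Z M)
Y: fault, evict Z, frames (M Y)
Z: fault, evict M, frames (Y Z)
X: fault, evict Y, frames (Z X)
Y: fault, evict Z, frames (X Y)
A: fault, evict X, frames (Y A)
F: fault, evict Y, frames (A F)
Z: fault, evict A, frames (F Z)
Page faults: 12.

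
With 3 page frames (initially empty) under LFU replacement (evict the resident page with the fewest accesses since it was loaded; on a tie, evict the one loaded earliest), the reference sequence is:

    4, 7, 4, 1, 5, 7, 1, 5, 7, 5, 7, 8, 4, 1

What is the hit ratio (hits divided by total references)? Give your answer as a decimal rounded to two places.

4 → miss, frames (4)
7 → miss, frames (4 7)
4 → hit
1 → miss, frames (4 7 1)
5 → miss, evict 7, frames (4 1 5)
7 → miss, evict 1, frames (4 5 7)
1 → miss, evict 5, frames (4 7 1)
5 → miss, evict 7, frames (4 1 5)
7 → miss, evict 1, frames (4 5 7)
5 → hit
7 → hit
8 → miss, evict 4, frames (5 7 8)
4 → miss, evict 8, frames (5 7 4)
1 → miss, evict 4, frames (5 7 1)
Hits: 3 of 14 references → 3/14 = 0.2143.

0.21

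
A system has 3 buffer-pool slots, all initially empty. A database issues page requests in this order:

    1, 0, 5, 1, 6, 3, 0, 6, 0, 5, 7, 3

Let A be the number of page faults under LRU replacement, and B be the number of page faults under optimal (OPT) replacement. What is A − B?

2

Under LRU: F F F . F F F . . F F F → 9 faults.
Under OPT: F F F . F F . . . F F . → 7 faults.
A − B = 9 − 7 = 2.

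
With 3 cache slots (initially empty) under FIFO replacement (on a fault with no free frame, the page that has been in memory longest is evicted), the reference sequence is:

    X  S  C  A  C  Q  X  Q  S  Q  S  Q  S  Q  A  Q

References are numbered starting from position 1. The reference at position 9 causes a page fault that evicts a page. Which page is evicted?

pos 1: X: miss, frames [X]
pos 2: S: miss, frames [X, S]
pos 3: C: miss, frames [X, S, C]
pos 4: A: miss, evict X, frames [S, C, A]
pos 5: C: hit
pos 6: Q: miss, evict S, frames [C, A, Q]
pos 7: X: miss, evict C, frames [A, Q, X]
pos 8: Q: hit
pos 9: S: miss, evict A, frames [Q, X, S]
At position 9, page A is evicted.

A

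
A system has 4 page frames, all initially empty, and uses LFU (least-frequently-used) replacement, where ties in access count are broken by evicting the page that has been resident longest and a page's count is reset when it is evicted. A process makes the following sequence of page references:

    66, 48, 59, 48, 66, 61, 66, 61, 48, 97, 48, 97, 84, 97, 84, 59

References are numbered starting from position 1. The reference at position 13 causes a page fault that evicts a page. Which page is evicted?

pos 1: 66: miss, frames {66}
pos 2: 48: miss, frames {66,48}
pos 3: 59: miss, frames {66,48,59}
pos 4: 48: hit
pos 5: 66: hit
pos 6: 61: miss, frames {66,48,59,61}
pos 7: 66: hit
pos 8: 61: hit
pos 9: 48: hit
pos 10: 97: miss, evict 59, frames {66,48,61,97}
pos 11: 48: hit
pos 12: 97: hit
pos 13: 84: miss, evict 61, frames {66,48,97,84}
At position 13, page 61 is evicted.

61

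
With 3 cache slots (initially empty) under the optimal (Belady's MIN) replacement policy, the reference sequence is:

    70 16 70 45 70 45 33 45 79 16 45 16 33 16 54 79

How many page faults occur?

7

70 → fault, frames (70)
16 → fault, frames (70 16)
70 → hit
45 → fault, frames (70 16 45)
70 → hit
45 → hit
33 → fault, evict 70, frames (16 45 33)
45 → hit
79 → fault, evict 33, frames (16 45 79)
16 → hit
45 → hit
16 → hit
33 → fault, evict 45, frames (16 79 33)
16 → hit
54 → fault, evict 33, frames (16 79 54)
79 → hit
Page faults: 7.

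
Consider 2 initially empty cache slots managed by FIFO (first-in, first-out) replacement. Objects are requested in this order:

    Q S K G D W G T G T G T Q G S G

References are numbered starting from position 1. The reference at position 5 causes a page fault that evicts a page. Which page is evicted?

K

pos 1: Q → miss, frames [Q]
pos 2: S → miss, frames [Q, S]
pos 3: K → miss, evict Q, frames [S, K]
pos 4: G → miss, evict S, frames [K, G]
pos 5: D → miss, evict K, frames [G, D]
At position 5, page K is evicted.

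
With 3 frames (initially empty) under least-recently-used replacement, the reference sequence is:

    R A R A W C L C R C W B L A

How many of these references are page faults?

R: miss, frames {R}
A: miss, frames {R,A}
R: hit
A: hit
W: miss, frames {R,A,W}
C: miss, evict R, frames {A,W,C}
L: miss, evict A, frames {W,C,L}
C: hit
R: miss, evict W, frames {L,C,R}
C: hit
W: miss, evict L, frames {R,C,W}
B: miss, evict R, frames {C,W,B}
L: miss, evict C, frames {W,B,L}
A: miss, evict W, frames {B,L,A}
Page faults: 10.

10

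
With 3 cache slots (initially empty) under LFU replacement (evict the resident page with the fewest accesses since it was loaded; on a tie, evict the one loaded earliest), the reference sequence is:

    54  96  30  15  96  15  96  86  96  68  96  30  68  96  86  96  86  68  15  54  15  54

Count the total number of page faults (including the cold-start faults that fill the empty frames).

54 → miss, frames [54]
96 → miss, frames [54, 96]
30 → miss, frames [54, 96, 30]
15 → miss, evict 54, frames [96, 30, 15]
96 → hit
15 → hit
96 → hit
86 → miss, evict 30, frames [96, 15, 86]
96 → hit
68 → miss, evict 86, frames [96, 15, 68]
96 → hit
30 → miss, evict 68, frames [96, 15, 30]
68 → miss, evict 30, frames [96, 15, 68]
96 → hit
86 → miss, evict 68, frames [96, 15, 86]
96 → hit
86 → hit
68 → miss, evict 15, frames [96, 86, 68]
15 → miss, evict 68, frames [96, 86, 15]
54 → miss, evict 15, frames [96, 86, 54]
15 → miss, evict 54, frames [96, 86, 15]
54 → miss, evict 15, frames [96, 86, 54]
Page faults: 14.

14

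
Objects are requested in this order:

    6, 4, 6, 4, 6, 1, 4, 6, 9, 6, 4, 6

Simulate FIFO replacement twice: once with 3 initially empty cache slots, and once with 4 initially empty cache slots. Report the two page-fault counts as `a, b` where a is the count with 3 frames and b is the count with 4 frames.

3 frames: F F . . . F . . F F F . → 6 faults.
4 frames: F F . . . F . . F . . . → 4 faults.
4 < 6: adding a frame reduced faults, as is typical.

6, 4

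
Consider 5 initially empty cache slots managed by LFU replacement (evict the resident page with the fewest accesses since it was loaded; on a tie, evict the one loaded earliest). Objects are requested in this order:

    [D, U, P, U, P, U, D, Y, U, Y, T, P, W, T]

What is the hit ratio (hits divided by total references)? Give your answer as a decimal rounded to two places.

D → fault, frames [D]
U → fault, frames [D, U]
P → fault, frames [D, U, P]
U → hit
P → hit
U → hit
D → hit
Y → fault, frames [D, U, P, Y]
U → hit
Y → hit
T → fault, frames [D, U, P, Y, T]
P → hit
W → fault, evict T, frames [D, U, P, Y, W]
T → fault, evict W, frames [D, U, P, Y, T]
Hits: 7 of 14 references → 7/14 = 0.5000.

0.50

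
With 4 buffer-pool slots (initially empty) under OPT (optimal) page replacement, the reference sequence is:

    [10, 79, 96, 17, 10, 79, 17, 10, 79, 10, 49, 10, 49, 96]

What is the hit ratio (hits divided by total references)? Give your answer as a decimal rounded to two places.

0.64

10 → fault, frames {10}
79 → fault, frames {10,79}
96 → fault, frames {10,79,96}
17 → fault, frames {10,79,96,17}
10 → hit
79 → hit
17 → hit
10 → hit
79 → hit
10 → hit
49 → fault, evict 17, frames {10,79,96,49}
10 → hit
49 → hit
96 → hit
Hits: 9 of 14 references → 9/14 = 0.6429.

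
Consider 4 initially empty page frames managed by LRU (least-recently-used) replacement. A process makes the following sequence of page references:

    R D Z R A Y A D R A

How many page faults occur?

6

R -> fault, frames {R}
D -> fault, frames {R,D}
Z -> fault, frames {R,D,Z}
R -> hit
A -> fault, frames {D,Z,R,A}
Y -> fault, evict D, frames {Z,R,A,Y}
A -> hit
D -> fault, evict Z, frames {R,Y,A,D}
R -> hit
A -> hit
Page faults: 6.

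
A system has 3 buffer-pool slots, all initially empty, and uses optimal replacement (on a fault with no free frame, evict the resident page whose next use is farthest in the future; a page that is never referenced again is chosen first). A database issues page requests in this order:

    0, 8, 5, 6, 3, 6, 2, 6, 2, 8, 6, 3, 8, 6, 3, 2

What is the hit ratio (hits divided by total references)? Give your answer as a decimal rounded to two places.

0: fault, frames (0)
8: fault, frames (0 8)
5: fault, frames (0 8 5)
6: fault, evict 5, frames (0 8 6)
3: fault, evict 0, frames (8 6 3)
6: hit
2: fault, evict 3, frames (8 6 2)
6: hit
2: hit
8: hit
6: hit
3: fault, evict 2, frames (8 6 3)
8: hit
6: hit
3: hit
2: fault, evict 3, frames (8 6 2)
Hits: 8 of 16 references → 8/16 = 0.5000.

0.50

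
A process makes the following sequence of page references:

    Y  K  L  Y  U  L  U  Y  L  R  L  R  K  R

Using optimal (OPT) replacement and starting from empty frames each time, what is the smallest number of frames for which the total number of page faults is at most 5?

f=1: 14 faults
f=2: 7 faults
f=3: 6 faults
f=4: 5 faults
f=5: 5 faults
Smallest f with faults ≤ 5 is 4.

4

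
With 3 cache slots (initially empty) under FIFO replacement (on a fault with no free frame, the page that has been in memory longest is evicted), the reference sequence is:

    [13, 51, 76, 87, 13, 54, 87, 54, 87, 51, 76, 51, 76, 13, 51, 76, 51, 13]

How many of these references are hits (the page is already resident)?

13 -> miss, frames [13]
51 -> miss, frames [13, 51]
76 -> miss, frames [13, 51, 76]
87 -> miss, evict 13, frames [51, 76, 87]
13 -> miss, evict 51, frames [76, 87, 13]
54 -> miss, evict 76, frames [87, 13, 54]
87 -> hit
54 -> hit
87 -> hit
51 -> miss, evict 87, frames [13, 54, 51]
76 -> miss, evict 13, frames [54, 51, 76]
51 -> hit
76 -> hit
13 -> miss, evict 54, frames [51, 76, 13]
51 -> hit
76 -> hit
51 -> hit
13 -> hit
Hits: 9.

9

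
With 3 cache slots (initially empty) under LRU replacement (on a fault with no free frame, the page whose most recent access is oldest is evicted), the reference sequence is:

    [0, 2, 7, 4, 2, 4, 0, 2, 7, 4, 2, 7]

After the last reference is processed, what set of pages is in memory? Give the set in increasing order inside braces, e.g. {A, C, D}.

0 → fault, frames [0]
2 → fault, frames [0, 2]
7 → fault, frames [0, 2, 7]
4 → fault, evict 0, frames [2, 7, 4]
2 → hit
4 → hit
0 → fault, evict 7, frames [2, 4, 0]
2 → hit
7 → fault, evict 4, frames [0, 2, 7]
4 → fault, evict 0, frames [2, 7, 4]
2 → hit
7 → hit

{2, 4, 7}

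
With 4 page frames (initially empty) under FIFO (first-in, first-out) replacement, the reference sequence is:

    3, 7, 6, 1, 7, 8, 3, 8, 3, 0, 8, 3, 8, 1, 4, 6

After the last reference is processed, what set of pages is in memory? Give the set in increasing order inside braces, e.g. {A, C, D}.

{0, 3, 4, 6}

3 → fault, frames (3)
7 → fault, frames (3 7)
6 → fault, frames (3 7 6)
1 → fault, frames (3 7 6 1)
7 → hit
8 → fault, evict 3, frames (7 6 1 8)
3 → fault, evict 7, frames (6 1 8 3)
8 → hit
3 → hit
0 → fault, evict 6, frames (1 8 3 0)
8 → hit
3 → hit
8 → hit
1 → hit
4 → fault, evict 1, frames (8 3 0 4)
6 → fault, evict 8, frames (3 0 4 6)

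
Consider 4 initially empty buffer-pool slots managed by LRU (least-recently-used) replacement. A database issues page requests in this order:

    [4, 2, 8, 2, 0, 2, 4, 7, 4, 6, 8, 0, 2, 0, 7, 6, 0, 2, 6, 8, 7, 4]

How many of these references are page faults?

14

4: fault, frames (4)
2: fault, frames (4 2)
8: fault, frames (4 2 8)
2: hit
0: fault, frames (4 8 2 0)
2: hit
4: hit
7: fault, evict 8, frames (0 2 4 7)
4: hit
6: fault, evict 0, frames (2 7 4 6)
8: fault, evict 2, frames (7 4 6 8)
0: fault, evict 7, frames (4 6 8 0)
2: fault, evict 4, frames (6 8 0 2)
0: hit
7: fault, evict 6, frames (8 2 0 7)
6: fault, evict 8, frames (2 0 7 6)
0: hit
2: hit
6: hit
8: fault, evict 7, frames (0 2 6 8)
7: fault, evict 0, frames (2 6 8 7)
4: fault, evict 2, frames (6 8 7 4)
Page faults: 14.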